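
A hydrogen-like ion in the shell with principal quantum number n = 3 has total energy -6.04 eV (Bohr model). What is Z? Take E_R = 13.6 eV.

E_n = −E_R Z²/n² ⇒ Z² = −E_n n²/E_R = 6.04 × 3² / 13.6 ≈ 4.00
Z = 2

2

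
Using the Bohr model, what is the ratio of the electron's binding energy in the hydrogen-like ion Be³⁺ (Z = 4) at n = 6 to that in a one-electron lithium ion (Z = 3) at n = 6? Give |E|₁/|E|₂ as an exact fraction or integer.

|E| ∝ Z^2 · n^-2
|E|₁/|E|₂ = (4/3)^2 · (6/6)^-2 = 16/9

16/9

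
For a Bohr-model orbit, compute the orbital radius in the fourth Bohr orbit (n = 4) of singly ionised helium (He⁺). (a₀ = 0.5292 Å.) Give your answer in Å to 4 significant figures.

r_n = n²a₀/Z = 4² × 0.5292 / 2
    = 16 × 0.5292 / 2 = 4.234 Å

4.234 Å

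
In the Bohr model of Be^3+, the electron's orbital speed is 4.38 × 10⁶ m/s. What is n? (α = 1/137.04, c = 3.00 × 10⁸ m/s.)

2

v_n = Zαc/n ⇒ n = Zαc/v = 4 × 0.00730 × 3.00 × 10⁸ / 4.38 × 10⁶ ≈ 2.00
n = 2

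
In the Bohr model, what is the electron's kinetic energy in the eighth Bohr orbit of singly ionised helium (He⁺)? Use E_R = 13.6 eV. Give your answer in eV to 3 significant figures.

For a Coulomb orbit the virial theorem gives K = −E_n.
E_n = −E_R·Z²/n², so K = E_R·Z²/n² = 13.6 × 2²/8² = 0.850 eV

0.850 eV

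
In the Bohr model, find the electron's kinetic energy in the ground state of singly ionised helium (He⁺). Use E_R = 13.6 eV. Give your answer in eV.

For a Coulomb orbit the virial theorem gives K = −E_n.
E_n = −E_R·Z²/n², so K = E_R·Z²/n² = 13.6 × 2²/1² = 54.4 eV

54.4 eV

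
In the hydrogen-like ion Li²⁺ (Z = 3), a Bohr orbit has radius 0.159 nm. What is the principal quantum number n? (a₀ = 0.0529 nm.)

3

r_n = n²a₀/Z ⇒ n² = rZ/a₀ = 0.159 × 3 / 0.0529 ≈ 9.02
n = 3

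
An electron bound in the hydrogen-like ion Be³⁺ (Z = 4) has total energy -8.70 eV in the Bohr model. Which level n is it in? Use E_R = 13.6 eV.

E_n = −E_R Z²/n² ⇒ n² = E_R Z²/(−E_n) = 13.6 × 4² / 8.70 ≈ 25.01
n = 5

5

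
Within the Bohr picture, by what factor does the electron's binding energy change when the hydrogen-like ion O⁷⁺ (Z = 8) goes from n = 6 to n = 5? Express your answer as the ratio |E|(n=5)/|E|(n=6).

|E| ∝ Z^2 · n^-2; with Z fixed, |E| ∝ n^-2.
|E|(n=5)/|E|(n=6) = (5/6)^-2 = 36/25

36/25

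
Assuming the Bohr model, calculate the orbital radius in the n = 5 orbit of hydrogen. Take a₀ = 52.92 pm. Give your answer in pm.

r_n = n²a₀/Z = 5² × 52.92 / 1
    = 25 × 52.92 / 1 = 1323 pm

1323 pm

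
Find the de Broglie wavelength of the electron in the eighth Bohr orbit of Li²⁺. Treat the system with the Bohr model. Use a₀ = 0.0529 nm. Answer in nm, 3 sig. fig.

The Bohr quantisation condition is nλ = 2πr_n.
r_n = n²a₀/Z = 1.13 nm
λ = 2πr_n/n = 2π·1.13/8 = 0.886 nm

0.886 nm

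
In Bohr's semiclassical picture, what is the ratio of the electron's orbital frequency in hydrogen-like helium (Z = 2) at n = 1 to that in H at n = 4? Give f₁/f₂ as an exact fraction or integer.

f ∝ Z^2 · n^-3
f₁/f₂ = (2/1)^2 · (1/4)^-3 = 256

256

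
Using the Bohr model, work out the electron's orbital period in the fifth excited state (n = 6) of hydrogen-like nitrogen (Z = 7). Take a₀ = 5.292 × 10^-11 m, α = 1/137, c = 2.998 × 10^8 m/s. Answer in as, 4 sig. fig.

669.8 as

r = n²a₀/Z = 6²·5.292 × 10^-11/7 = 2.722 × 10^-10 m
v = Zαc/n = 7·0.007299·2.998 × 10^8/6 = 2.553 × 10^6 m/s
T = 2πr/v = 6.698 × 10^-16 s = 669.8 as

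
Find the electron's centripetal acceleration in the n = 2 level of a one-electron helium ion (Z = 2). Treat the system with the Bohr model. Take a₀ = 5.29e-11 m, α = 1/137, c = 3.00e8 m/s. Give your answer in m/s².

r = n²a₀/Z = 1.06e-10 m, v = Zαc/n = 2.19e6 m/s
a = v²/r = (2.19e6)² / 1.06e-10 = 4.53e22 m/s²

4.53e22 m/s²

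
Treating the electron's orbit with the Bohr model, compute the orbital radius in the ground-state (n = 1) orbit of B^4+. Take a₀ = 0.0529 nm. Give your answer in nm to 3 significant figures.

r_n = n²a₀/Z = 1² × 0.0529 / 5
    = 1 × 0.0529 / 5 = 0.0106 nm

0.0106 nm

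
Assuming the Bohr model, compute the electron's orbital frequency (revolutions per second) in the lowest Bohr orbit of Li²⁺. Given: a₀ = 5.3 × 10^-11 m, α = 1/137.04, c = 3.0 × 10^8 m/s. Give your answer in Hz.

r = n²a₀/Z = 1.8 × 10^-11 m, v = Zαc/n = 6.6 × 10^6 m/s
f = v/(2πr) = 5.9 × 10^16 Hz

5.9 × 10^16 Hz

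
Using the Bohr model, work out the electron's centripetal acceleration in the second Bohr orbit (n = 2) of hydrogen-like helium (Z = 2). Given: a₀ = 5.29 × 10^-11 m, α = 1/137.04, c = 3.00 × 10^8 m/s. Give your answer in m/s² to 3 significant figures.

r = n²a₀/Z = 1.06 × 10^-10 m, v = Zαc/n = 2.19 × 10^6 m/s
a = v²/r = (2.19 × 10^6)² / 1.06 × 10^-10 = 4.53 × 10^22 m/s²

4.53 × 10^22 m/s²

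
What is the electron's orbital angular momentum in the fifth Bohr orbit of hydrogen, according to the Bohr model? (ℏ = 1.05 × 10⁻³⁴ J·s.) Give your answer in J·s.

5.25 × 10⁻³⁴ J·s

L_n = nℏ = 5 × 1.05 × 10⁻³⁴ = 5.25 × 10⁻³⁴ J·s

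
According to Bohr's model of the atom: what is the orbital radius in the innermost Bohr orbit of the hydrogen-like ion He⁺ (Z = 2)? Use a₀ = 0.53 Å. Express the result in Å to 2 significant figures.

0.27 Å

r_n = n²a₀/Z = 1² × 0.53 / 2
    = 1 × 0.53 / 2 = 0.27 Å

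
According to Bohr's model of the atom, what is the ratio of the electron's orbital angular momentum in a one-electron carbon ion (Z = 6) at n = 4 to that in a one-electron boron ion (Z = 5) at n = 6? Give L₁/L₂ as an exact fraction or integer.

L = nℏ is independent of Z.
L₁/L₂ = n₁/n₂ = 4/6 = 2/3

2/3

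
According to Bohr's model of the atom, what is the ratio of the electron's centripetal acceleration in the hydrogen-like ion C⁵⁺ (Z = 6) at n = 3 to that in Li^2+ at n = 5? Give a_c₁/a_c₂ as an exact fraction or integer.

a_c ∝ Z^3 · n^-4
a_c₁/a_c₂ = (6/3)^3 · (3/5)^-4 = 5000/81

5000/81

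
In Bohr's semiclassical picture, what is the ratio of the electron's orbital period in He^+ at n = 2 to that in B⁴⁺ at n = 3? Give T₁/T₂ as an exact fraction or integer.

T ∝ Z^-2 · n^3
T₁/T₂ = (2/5)^-2 · (2/3)^3 = 50/27

50/27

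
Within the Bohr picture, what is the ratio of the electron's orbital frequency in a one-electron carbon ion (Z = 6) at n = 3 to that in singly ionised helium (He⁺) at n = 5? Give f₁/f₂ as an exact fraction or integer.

f ∝ Z^2 · n^-3
f₁/f₂ = (6/2)^2 · (3/5)^-3 = 125/3

125/3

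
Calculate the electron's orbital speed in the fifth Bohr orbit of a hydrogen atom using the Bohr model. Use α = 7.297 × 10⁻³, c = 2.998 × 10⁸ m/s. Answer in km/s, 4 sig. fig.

437.5 km/s

v_n = Zαc/n = 1 × 0.007297 × 2.998 × 10⁸ / 5
    = 437.5 km/s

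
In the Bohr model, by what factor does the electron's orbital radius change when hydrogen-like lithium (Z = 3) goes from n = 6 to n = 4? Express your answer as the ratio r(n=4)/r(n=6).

4/9

r ∝ Z^-1 · n^2; with Z fixed, r ∝ n^2.
r(n=4)/r(n=6) = (4/6)^2 = 4/9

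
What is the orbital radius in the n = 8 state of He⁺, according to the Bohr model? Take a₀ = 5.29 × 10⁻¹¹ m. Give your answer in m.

r_n = n²a₀/Z = 8² × 5.29 × 10⁻¹¹ / 2
    = 64 × 5.29 × 10⁻¹¹ / 2 = 1.69 × 10⁻⁹ m

1.69 × 10⁻⁹ m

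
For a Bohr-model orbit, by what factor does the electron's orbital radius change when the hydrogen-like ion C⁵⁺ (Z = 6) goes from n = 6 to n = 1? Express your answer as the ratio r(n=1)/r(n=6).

1/36

r ∝ Z^-1 · n^2; with Z fixed, r ∝ n^2.
r(n=1)/r(n=6) = (1/6)^2 = 1/36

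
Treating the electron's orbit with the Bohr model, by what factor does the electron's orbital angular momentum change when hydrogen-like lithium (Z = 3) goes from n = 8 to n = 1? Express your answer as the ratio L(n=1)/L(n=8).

L = nℏ depends only on n, so L ∝ n.
L(n=1)/L(n=8) = (1/8)^1 = 1/8

1/8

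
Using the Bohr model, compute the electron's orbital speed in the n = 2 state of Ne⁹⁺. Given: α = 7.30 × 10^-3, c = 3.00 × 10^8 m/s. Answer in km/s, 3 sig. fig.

1.09 × 10^4 km/s

v_n = Zαc/n = 10 × 0.00730 × 3.00 × 10^8 / 2
    = 1.09 × 10^4 km/s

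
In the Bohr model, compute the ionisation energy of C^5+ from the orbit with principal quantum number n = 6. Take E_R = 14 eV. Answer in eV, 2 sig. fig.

14 eV

E_n = −E_R·Z²/n² = −14 × 6²/6² eV = -14 eV
Ionisation energy = −E_n = 14 eV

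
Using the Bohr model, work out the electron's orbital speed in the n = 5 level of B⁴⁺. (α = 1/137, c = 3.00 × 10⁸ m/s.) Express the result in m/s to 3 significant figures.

v_n = Zαc/n = 5 × 0.00730 × 3.00 × 10⁸ / 5
    = 2.19 × 10⁶ m/s

2.19 × 10⁶ m/s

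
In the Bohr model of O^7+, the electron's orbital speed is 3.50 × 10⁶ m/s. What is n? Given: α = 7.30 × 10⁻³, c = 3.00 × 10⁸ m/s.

5

v_n = Zαc/n ⇒ n = Zαc/v = 8 × 0.00730 × 3.00 × 10⁸ / 3.50 × 10⁶ ≈ 5.01
n = 5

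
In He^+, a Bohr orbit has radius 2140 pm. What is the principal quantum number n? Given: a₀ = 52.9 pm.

r_n = n²a₀/Z ⇒ n² = rZ/a₀ = 2140 × 2 / 52.9 ≈ 80.91
n = 9

9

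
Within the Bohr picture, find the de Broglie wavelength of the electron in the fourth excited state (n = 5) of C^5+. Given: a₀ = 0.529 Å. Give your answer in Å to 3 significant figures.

2.77 Å

The Bohr quantisation condition is nλ = 2πr_n.
r_n = n²a₀/Z = 2.20 Å
λ = 2πr_n/n = 2π·2.20/5 = 2.77 Å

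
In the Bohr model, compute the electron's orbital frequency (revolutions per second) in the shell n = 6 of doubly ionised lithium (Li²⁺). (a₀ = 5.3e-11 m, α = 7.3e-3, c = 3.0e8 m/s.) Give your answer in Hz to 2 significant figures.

2.7e14 Hz

r = n²a₀/Z = 6.4e-10 m, v = Zαc/n = 1.1e6 m/s
f = v/(2πr) = 2.7e14 Hz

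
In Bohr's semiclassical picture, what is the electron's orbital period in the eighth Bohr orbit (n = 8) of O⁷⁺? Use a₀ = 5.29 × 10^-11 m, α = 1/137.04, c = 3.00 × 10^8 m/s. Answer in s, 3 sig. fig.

1.21 × 10^-15 s

r = n²a₀/Z = 8²·5.29 × 10^-11/8 = 4.23 × 10^-10 m
v = Zαc/n = 8·0.00730·3.00 × 10^8/8 = 2.19 × 10^6 m/s
T = 2πr/v = 1.21 × 10^-15 s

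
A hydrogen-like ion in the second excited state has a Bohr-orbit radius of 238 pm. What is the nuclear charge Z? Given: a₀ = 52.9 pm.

r_n = n²a₀/Z ⇒ Z = n²a₀/r = 3² × 52.9 / 238 ≈ 2.00
Z = 2

2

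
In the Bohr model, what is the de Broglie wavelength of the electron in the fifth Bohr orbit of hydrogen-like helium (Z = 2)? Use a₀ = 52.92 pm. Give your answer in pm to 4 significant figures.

831.3 pm

The Bohr quantisation condition is nλ = 2πr_n.
r_n = n²a₀/Z = 661.5 pm
λ = 2πr_n/n = 2π·661.5/5 = 831.3 pm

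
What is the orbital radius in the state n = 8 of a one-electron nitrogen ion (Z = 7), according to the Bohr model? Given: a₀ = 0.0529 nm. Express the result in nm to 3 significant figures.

r_n = n²a₀/Z = 8² × 0.0529 / 7
    = 64 × 0.0529 / 7 = 0.484 nm

0.484 nm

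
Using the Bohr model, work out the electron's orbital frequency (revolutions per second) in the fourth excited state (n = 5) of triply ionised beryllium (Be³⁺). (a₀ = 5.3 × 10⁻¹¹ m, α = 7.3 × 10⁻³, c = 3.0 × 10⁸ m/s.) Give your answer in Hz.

r = n²a₀/Z = 3.3 × 10⁻¹⁰ m, v = Zαc/n = 1.8 × 10⁶ m/s
f = v/(2πr) = 8.4 × 10¹⁴ Hz

8.4 × 10¹⁴ Hz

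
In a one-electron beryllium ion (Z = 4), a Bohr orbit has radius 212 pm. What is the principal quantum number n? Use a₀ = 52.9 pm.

4

r_n = n²a₀/Z ⇒ n² = rZ/a₀ = 212 × 4 / 52.9 ≈ 16.03
n = 4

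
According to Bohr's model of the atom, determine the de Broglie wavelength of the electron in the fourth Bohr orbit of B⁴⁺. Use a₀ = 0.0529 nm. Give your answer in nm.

0.266 nm

The Bohr quantisation condition is nλ = 2πr_n.
r_n = n²a₀/Z = 0.169 nm
λ = 2πr_n/n = 2π·0.169/4 = 0.266 nm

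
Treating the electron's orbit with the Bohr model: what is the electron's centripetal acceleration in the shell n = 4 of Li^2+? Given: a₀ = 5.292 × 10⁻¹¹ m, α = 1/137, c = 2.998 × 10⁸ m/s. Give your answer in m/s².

r = n²a₀/Z = 2.822 × 10⁻¹⁰ m, v = Zαc/n = 1.641 × 10⁶ m/s
a = v²/r = (1.641 × 10⁶)² / 2.822 × 10⁻¹⁰ = 9.544 × 10²¹ m/s²

9.544 × 10²¹ m/s²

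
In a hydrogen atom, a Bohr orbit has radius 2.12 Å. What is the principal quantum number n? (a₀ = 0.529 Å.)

r_n = n²a₀/Z ⇒ n² = rZ/a₀ = 2.12 × 1 / 0.529 ≈ 4.01
n = 2

2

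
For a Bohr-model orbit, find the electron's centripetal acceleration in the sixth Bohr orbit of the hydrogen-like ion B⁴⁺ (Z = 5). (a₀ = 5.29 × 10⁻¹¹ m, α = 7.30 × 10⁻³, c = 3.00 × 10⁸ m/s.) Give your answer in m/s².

r = n²a₀/Z = 3.81 × 10⁻¹⁰ m, v = Zαc/n = 1.82 × 10⁶ m/s
a = v²/r = (1.82 × 10⁶)² / 3.81 × 10⁻¹⁰ = 8.74 × 10²¹ m/s²

8.74 × 10²¹ m/s²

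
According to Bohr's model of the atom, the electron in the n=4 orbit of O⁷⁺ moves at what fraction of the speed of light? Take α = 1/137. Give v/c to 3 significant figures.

0.0146

v_n = Zαc/n, so v/c = Zα/n = 8 × 0.00730 / 4 = 0.0146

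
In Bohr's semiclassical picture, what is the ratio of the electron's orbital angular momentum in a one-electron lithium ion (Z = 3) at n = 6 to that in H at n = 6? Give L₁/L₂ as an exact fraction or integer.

L = nℏ is independent of Z.
L₁/L₂ = n₁/n₂ = 6/6 = 1

1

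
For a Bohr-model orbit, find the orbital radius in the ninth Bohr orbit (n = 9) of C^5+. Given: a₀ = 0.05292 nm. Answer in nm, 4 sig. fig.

r_n = n²a₀/Z = 9² × 0.05292 / 6
    = 81 × 0.05292 / 6 = 0.7144 nm

0.7144 nm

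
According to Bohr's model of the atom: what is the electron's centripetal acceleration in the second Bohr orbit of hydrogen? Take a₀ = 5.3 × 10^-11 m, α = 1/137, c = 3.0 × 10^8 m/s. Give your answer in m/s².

r = n²a₀/Z = 2.1 × 10^-10 m, v = Zαc/n = 1.1 × 10^6 m/s
a = v²/r = (1.1 × 10^6)² / 2.1 × 10^-10 = 5.7 × 10^21 m/s²

5.7 × 10^21 m/s²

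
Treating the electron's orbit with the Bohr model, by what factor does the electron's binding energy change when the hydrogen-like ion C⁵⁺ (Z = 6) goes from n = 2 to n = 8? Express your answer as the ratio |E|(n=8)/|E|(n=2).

|E| ∝ Z^2 · n^-2; with Z fixed, |E| ∝ n^-2.
|E|(n=8)/|E|(n=2) = (8/2)^-2 = 1/16

1/16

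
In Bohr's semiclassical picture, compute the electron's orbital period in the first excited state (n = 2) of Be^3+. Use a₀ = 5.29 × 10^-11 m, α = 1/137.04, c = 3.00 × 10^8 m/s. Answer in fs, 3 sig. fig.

0.0759 fs

r = n²a₀/Z = 2²·5.29 × 10^-11/4 = 5.29 × 10^-11 m
v = Zαc/n = 4·0.00730·3.00 × 10^8/2 = 4.38 × 10^6 m/s
T = 2πr/v = 7.59 × 10^-17 s = 0.0759 fs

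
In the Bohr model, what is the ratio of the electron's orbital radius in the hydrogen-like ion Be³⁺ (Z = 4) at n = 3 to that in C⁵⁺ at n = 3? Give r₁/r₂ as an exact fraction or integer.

r ∝ Z^-1 · n^2
r₁/r₂ = (4/6)^-1 · (3/3)^2 = 3/2

3/2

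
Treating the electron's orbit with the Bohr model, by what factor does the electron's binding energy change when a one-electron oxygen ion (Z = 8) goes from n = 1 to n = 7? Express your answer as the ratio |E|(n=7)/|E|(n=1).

|E| ∝ Z^2 · n^-2; with Z fixed, |E| ∝ n^-2.
|E|(n=7)/|E|(n=1) = (7/1)^-2 = 1/49

1/49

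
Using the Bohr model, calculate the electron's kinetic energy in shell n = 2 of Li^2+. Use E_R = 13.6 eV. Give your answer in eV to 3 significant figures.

30.6 eV

For a Coulomb orbit the virial theorem gives K = −E_n.
E_n = −E_R·Z²/n², so K = E_R·Z²/n² = 13.6 × 3²/2² = 30.6 eV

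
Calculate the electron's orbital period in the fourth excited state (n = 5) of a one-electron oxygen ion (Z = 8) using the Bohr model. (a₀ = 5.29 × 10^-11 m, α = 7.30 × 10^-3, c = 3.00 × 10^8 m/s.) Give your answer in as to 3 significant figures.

296 as

r = n²a₀/Z = 5²·5.29 × 10^-11/8 = 1.65 × 10^-10 m
v = Zαc/n = 8·0.00730·3.00 × 10^8/5 = 3.50 × 10^6 m/s
T = 2πr/v = 2.96 × 10^-16 s = 296 as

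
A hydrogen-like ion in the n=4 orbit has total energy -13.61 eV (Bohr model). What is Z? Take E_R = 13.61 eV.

E_n = −E_R Z²/n² ⇒ Z² = −E_n n²/E_R = 13.61 × 4² / 13.61 ≈ 16.00
Z = 4

4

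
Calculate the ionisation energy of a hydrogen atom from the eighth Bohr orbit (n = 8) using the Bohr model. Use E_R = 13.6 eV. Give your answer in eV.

E_n = −E_R·Z²/n² = −13.6 × 1²/8² eV = -0.212 eV
Ionisation energy = −E_n = 0.212 eV

0.212 eV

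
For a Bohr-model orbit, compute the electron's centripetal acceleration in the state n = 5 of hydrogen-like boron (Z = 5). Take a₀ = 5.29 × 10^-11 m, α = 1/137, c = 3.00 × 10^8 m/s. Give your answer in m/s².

r = n²a₀/Z = 2.64 × 10^-10 m, v = Zαc/n = 2.19 × 10^6 m/s
a = v²/r = (2.19 × 10^6)² / 2.64 × 10^-10 = 1.81 × 10^22 m/s²

1.81 × 10^22 m/s²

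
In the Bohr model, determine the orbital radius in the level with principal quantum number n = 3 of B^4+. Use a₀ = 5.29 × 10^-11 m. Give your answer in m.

9.52 × 10^-11 m

r_n = n²a₀/Z = 3² × 5.29 × 10^-11 / 5
    = 9 × 5.29 × 10^-11 / 5 = 9.52 × 10^-11 m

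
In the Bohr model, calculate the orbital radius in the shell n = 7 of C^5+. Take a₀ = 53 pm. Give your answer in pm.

r_n = n²a₀/Z = 7² × 53 / 6
    = 49 × 53 / 6 = 430 pm

430 pm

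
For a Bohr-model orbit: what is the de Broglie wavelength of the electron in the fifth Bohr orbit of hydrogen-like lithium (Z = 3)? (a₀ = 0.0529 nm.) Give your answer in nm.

The Bohr quantisation condition is nλ = 2πr_n.
r_n = n²a₀/Z = 0.441 nm
λ = 2πr_n/n = 2π·0.441/5 = 0.554 nm

0.554 nm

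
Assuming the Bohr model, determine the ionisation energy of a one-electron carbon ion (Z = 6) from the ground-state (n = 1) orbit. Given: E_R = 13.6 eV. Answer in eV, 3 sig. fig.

E_n = −E_R·Z²/n² = −13.6 × 6²/1² eV = -490 eV
Ionisation energy = −E_n = 490 eV

490 eV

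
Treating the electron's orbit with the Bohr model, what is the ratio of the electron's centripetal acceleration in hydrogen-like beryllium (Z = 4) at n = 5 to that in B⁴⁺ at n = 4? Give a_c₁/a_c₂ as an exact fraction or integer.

a_c ∝ Z^3 · n^-4
a_c₁/a_c₂ = (4/5)^3 · (5/4)^-4 = 16384/78125

16384/78125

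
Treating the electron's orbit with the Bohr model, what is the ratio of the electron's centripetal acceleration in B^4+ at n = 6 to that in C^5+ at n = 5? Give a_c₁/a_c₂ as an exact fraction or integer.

78125/279936

a_c ∝ Z^3 · n^-4
a_c₁/a_c₂ = (5/6)^3 · (6/5)^-4 = 78125/279936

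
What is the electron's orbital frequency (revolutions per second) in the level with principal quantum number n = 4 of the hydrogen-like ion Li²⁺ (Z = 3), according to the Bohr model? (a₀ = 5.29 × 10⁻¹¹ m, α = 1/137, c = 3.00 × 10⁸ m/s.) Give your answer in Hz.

r = n²a₀/Z = 2.82 × 10⁻¹⁰ m, v = Zαc/n = 1.64 × 10⁶ m/s
f = v/(2πr) = 9.26 × 10¹⁴ Hz

9.26 × 10¹⁴ Hz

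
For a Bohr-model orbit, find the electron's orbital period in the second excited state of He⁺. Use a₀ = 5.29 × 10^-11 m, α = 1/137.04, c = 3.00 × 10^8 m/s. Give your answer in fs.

1.02 fs

r = n²a₀/Z = 3²·5.29 × 10^-11/2 = 2.38 × 10^-10 m
v = Zαc/n = 2·0.00730·3.00 × 10^8/3 = 1.46 × 10^6 m/s
T = 2πr/v = 1.02 × 10^-15 s = 1.02 fs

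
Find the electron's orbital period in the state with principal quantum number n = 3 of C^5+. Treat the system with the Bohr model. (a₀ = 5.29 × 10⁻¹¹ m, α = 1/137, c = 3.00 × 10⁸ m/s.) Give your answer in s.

r = n²a₀/Z = 3²·5.29 × 10⁻¹¹/6 = 7.94 × 10⁻¹¹ m
v = Zαc/n = 6·0.00730·3.00 × 10⁸/3 = 4.38 × 10⁶ m/s
T = 2πr/v = 1.14 × 10⁻¹⁶ s

1.14 × 10⁻¹⁶ s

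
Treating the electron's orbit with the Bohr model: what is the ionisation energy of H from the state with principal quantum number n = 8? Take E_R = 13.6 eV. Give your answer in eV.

E_n = −E_R·Z²/n² = −13.6 × 1²/8² eV = -0.212 eV
Ionisation energy = −E_n = 0.212 eV

0.212 eV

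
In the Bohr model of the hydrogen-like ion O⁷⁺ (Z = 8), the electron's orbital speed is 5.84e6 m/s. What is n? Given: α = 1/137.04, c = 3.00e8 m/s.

3

v_n = Zαc/n ⇒ n = Zαc/v = 8 × 0.00730 × 3.00e8 / 5.84e6 ≈ 3.00
n = 3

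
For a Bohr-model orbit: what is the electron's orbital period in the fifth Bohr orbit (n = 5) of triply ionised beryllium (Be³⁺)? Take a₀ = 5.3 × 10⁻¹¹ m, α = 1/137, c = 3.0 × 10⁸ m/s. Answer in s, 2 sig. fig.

r = n²a₀/Z = 5²·5.3 × 10⁻¹¹/4 = 3.3 × 10⁻¹⁰ m
v = Zαc/n = 4·0.0073·3.0 × 10⁸/5 = 1.8 × 10⁶ m/s
T = 2πr/v = 1.2 × 10⁻¹⁵ s

1.2 × 10⁻¹⁵ s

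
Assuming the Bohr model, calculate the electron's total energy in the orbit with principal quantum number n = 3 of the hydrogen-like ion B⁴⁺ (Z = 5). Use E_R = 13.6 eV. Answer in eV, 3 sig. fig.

-37.8 eV

E_n = −E_R·Z²/n² = −13.6 × 5²/3² = -37.8 eV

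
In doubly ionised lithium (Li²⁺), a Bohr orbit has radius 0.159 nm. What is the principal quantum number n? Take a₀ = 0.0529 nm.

3

r_n = n²a₀/Z ⇒ n² = rZ/a₀ = 0.159 × 3 / 0.0529 ≈ 9.02
n = 3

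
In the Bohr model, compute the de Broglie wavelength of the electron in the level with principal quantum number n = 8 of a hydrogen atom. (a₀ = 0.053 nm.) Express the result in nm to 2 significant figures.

2.7 nm

The Bohr quantisation condition is nλ = 2πr_n.
r_n = n²a₀/Z = 3.4 nm
λ = 2πr_n/n = 2π·3.4/8 = 2.7 nm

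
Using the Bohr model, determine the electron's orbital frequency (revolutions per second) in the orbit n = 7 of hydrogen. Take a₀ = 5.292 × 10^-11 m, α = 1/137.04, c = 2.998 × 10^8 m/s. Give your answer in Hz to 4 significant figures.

r = n²a₀/Z = 2.593 × 10^-9 m, v = Zαc/n = 3.125 × 10^5 m/s
f = v/(2πr) = 1.918 × 10^13 Hz

1.918 × 10^13 Hz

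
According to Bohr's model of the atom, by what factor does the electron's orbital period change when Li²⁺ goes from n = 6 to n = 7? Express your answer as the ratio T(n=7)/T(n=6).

343/216

T ∝ Z^-2 · n^3; with Z fixed, T ∝ n^3.
T(n=7)/T(n=6) = (7/6)^3 = 343/216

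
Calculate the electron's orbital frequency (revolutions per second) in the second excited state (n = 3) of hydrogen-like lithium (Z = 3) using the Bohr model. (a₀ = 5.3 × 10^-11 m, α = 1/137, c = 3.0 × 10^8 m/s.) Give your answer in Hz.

2.2 × 10^15 Hz

r = n²a₀/Z = 1.6 × 10^-10 m, v = Zαc/n = 2.2 × 10^6 m/s
f = v/(2πr) = 2.2 × 10^15 Hz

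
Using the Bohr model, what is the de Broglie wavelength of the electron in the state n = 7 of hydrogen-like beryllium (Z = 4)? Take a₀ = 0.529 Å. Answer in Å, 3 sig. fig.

5.82 Å

The Bohr quantisation condition is nλ = 2πr_n.
r_n = n²a₀/Z = 6.48 Å
λ = 2πr_n/n = 2π·6.48/7 = 5.82 Å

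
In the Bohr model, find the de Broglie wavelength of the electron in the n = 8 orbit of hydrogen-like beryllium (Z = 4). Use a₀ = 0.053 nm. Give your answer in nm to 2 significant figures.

The Bohr quantisation condition is nλ = 2πr_n.
r_n = n²a₀/Z = 0.85 nm
λ = 2πr_n/n = 2π·0.85/8 = 0.67 nm

0.67 nm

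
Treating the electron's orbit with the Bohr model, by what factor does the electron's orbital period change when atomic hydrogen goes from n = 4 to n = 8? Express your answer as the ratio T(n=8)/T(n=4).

T ∝ Z^-2 · n^3; with Z fixed, T ∝ n^3.
T(n=8)/T(n=4) = (8/4)^3 = 8

8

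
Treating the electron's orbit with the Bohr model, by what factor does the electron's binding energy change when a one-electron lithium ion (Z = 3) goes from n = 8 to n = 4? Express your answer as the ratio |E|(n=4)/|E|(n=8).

|E| ∝ Z^2 · n^-2; with Z fixed, |E| ∝ n^-2.
|E|(n=4)/|E|(n=8) = (4/8)^-2 = 4

4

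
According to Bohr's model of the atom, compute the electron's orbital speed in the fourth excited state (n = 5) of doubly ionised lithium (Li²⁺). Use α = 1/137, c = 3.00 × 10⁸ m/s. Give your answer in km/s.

v_n = Zαc/n = 3 × 0.00730 × 3.00 × 10⁸ / 5
    = 1310 km/s

1310 km/s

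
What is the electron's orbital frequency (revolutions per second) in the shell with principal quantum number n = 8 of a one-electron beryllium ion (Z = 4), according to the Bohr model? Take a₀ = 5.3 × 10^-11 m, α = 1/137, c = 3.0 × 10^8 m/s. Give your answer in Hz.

2.1 × 10^14 Hz

r = n²a₀/Z = 8.5 × 10^-10 m, v = Zαc/n = 1.1 × 10^6 m/s
f = v/(2πr) = 2.1 × 10^14 Hz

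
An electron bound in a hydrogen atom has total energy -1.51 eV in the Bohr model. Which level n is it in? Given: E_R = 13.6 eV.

3

E_n = −E_R Z²/n² ⇒ n² = E_R Z²/(−E_n) = 13.6 × 1² / 1.51 ≈ 9.01
n = 3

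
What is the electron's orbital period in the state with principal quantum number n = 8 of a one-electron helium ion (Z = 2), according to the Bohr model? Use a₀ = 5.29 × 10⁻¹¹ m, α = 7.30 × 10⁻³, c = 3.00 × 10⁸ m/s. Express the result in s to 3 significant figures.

r = n²a₀/Z = 8²·5.29 × 10⁻¹¹/2 = 1.69 × 10⁻⁹ m
v = Zαc/n = 2·0.00730·3.00 × 10⁸/8 = 5.47 × 10⁵ m/s
T = 2πr/v = 1.94 × 10⁻¹⁴ s

1.94 × 10⁻¹⁴ s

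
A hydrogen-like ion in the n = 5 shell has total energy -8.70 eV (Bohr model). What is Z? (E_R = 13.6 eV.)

4

E_n = −E_R Z²/n² ⇒ Z² = −E_n n²/E_R = 8.70 × 5² / 13.6 ≈ 15.99
Z = 4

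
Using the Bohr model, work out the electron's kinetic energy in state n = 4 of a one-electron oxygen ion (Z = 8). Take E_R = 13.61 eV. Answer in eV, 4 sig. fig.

54.44 eV

For a Coulomb orbit the virial theorem gives K = −E_n.
E_n = −E_R·Z²/n², so K = E_R·Z²/n² = 13.61 × 8²/4² = 54.44 eV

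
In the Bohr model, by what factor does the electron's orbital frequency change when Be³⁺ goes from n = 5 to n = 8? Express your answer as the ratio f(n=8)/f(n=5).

f ∝ Z^2 · n^-3; with Z fixed, f ∝ n^-3.
f(n=8)/f(n=5) = (8/5)^-3 = 125/512

125/512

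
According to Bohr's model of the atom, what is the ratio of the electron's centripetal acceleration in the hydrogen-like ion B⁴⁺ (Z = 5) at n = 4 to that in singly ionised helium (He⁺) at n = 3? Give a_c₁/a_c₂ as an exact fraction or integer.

10125/2048

a_c ∝ Z^3 · n^-4
a_c₁/a_c₂ = (5/2)^3 · (4/3)^-4 = 10125/2048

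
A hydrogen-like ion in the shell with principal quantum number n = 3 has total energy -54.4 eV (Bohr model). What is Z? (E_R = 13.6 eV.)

E_n = −E_R Z²/n² ⇒ Z² = −E_n n²/E_R = 54.4 × 3² / 13.6 ≈ 36.00
Z = 6

6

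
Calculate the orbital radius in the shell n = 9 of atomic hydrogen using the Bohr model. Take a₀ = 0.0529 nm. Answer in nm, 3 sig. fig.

r_n = n²a₀/Z = 9² × 0.0529 / 1
    = 81 × 0.0529 / 1 = 4.28 nm

4.28 nm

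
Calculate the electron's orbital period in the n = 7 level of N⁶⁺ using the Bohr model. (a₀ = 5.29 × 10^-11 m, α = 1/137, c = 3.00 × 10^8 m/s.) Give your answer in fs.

r = n²a₀/Z = 7²·5.29 × 10^-11/7 = 3.70 × 10^-10 m
v = Zαc/n = 7·0.00730·3.00 × 10^8/7 = 2.19 × 10^6 m/s
T = 2πr/v = 1.06 × 10^-15 s = 1.06 fs

1.06 fs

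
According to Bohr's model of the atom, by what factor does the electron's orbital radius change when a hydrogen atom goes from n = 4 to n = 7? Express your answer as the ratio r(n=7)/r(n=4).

49/16

r ∝ Z^-1 · n^2; with Z fixed, r ∝ n^2.
r(n=7)/r(n=4) = (7/4)^2 = 49/16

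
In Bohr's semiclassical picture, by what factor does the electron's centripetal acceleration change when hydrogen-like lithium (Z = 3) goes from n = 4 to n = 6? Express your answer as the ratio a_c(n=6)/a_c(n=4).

16/81

a_c ∝ Z^3 · n^-4; with Z fixed, a_c ∝ n^-4.
a_c(n=6)/a_c(n=4) = (6/4)^-4 = 16/81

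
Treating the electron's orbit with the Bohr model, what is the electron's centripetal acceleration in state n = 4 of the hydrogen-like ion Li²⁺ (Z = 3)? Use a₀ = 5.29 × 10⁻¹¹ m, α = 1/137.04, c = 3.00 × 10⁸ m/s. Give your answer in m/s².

9.55 × 10²¹ m/s²

r = n²a₀/Z = 2.82 × 10⁻¹⁰ m, v = Zαc/n = 1.64 × 10⁶ m/s
a = v²/r = (1.64 × 10⁶)² / 2.82 × 10⁻¹⁰ = 9.55 × 10²¹ m/s²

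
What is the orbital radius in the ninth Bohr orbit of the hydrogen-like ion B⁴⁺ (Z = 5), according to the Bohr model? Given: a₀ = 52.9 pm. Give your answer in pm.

857 pm

r_n = n²a₀/Z = 9² × 52.9 / 5
    = 81 × 52.9 / 5 = 857 pm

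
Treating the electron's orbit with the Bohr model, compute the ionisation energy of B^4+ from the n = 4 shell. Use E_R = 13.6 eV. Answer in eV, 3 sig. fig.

21.2 eV

E_n = −E_R·Z²/n² = −13.6 × 5²/4² eV = -21.2 eV
Ionisation energy = −E_n = 21.2 eV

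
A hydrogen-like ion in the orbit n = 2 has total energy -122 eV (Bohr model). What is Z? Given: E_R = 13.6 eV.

E_n = −E_R Z²/n² ⇒ Z² = −E_n n²/E_R = 122 × 2² / 13.6 ≈ 35.88
Z = 6

6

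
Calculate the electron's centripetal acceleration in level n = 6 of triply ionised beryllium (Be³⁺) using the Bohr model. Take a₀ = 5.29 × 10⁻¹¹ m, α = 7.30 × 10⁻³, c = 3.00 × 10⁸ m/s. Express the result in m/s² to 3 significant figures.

4.48 × 10²¹ m/s²

r = n²a₀/Z = 4.76 × 10⁻¹⁰ m, v = Zαc/n = 1.46 × 10⁶ m/s
a = v²/r = (1.46 × 10⁶)² / 4.76 × 10⁻¹⁰ = 4.48 × 10²¹ m/s²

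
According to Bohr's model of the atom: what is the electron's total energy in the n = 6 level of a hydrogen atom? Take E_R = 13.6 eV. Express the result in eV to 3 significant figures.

-0.378 eV

E_n = −E_R·Z²/n² = −13.6 × 1²/6² = -0.378 eV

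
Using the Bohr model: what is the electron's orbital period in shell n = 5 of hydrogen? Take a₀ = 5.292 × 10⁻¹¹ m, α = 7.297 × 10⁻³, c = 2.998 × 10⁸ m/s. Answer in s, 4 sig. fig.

r = n²a₀/Z = 5²·5.292 × 10⁻¹¹/1 = 1.323 × 10⁻⁹ m
v = Zαc/n = 1·0.007297·2.998 × 10⁸/5 = 4.375 × 10⁵ m/s
T = 2πr/v = 1.900 × 10⁻¹⁴ s

1.900 × 10⁻¹⁴ s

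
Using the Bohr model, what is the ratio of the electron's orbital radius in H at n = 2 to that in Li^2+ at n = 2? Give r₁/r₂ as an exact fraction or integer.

r ∝ Z^-1 · n^2
r₁/r₂ = (1/3)^-1 · (2/2)^2 = 3

3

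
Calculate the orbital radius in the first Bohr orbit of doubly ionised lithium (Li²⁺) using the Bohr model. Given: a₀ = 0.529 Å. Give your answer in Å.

r_n = n²a₀/Z = 1² × 0.529 / 3
    = 1 × 0.529 / 3 = 0.176 Å

0.176 Å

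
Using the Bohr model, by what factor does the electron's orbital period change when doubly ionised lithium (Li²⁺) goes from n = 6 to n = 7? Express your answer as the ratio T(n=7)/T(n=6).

343/216

T ∝ Z^-2 · n^3; with Z fixed, T ∝ n^3.
T(n=7)/T(n=6) = (7/6)^3 = 343/216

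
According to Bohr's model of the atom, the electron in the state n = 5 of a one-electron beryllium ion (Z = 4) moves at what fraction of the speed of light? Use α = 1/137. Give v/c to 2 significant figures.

0.0058

v_n = Zαc/n, so v/c = Zα/n = 4 × 0.0073 / 5 = 0.0058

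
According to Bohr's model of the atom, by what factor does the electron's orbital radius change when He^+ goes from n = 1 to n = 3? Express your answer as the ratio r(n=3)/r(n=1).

r ∝ Z^-1 · n^2; with Z fixed, r ∝ n^2.
r(n=3)/r(n=1) = (3/1)^2 = 9

9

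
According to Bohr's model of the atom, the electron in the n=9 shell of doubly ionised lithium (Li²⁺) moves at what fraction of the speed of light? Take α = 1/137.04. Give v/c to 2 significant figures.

0.0024

v_n = Zαc/n, so v/c = Zα/n = 3 × 0.0073 / 9 = 0.0024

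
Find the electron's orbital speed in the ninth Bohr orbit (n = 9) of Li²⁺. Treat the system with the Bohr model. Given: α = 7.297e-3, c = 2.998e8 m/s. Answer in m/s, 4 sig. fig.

v_n = Zαc/n = 3 × 0.007297 × 2.998e8 / 9
    = 7.292e5 m/s

7.292e5 m/s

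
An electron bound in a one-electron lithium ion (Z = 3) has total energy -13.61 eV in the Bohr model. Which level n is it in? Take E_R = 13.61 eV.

E_n = −E_R Z²/n² ⇒ n² = E_R Z²/(−E_n) = 13.61 × 3² / 13.61 ≈ 9.00
n = 3

3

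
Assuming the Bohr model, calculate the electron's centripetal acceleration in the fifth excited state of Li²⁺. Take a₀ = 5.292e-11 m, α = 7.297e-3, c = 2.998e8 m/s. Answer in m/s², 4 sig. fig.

1.884e21 m/s²

r = n²a₀/Z = 6.350e-10 m, v = Zαc/n = 1.094e6 m/s
a = v²/r = (1.094e6)² / 6.350e-10 = 1.884e21 m/s²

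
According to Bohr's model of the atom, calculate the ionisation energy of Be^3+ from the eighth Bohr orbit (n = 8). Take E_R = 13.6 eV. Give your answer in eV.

3.40 eV

E_n = −E_R·Z²/n² = −13.6 × 4²/8² eV = -3.40 eV
Ionisation energy = −E_n = 3.40 eV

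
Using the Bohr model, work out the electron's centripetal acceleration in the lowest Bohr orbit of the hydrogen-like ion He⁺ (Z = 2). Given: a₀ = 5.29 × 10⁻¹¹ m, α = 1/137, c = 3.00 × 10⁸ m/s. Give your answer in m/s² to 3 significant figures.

7.25 × 10²³ m/s²

r = n²a₀/Z = 2.65 × 10⁻¹¹ m, v = Zαc/n = 4.38 × 10⁶ m/s
a = v²/r = (4.38 × 10⁶)² / 2.65 × 10⁻¹¹ = 7.25 × 10²³ m/s²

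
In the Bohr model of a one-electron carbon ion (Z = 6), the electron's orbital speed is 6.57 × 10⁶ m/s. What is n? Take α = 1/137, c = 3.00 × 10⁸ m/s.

2

v_n = Zαc/n ⇒ n = Zαc/v = 6 × 0.00730 × 3.00 × 10⁸ / 6.57 × 10⁶ ≈ 2.00
n = 2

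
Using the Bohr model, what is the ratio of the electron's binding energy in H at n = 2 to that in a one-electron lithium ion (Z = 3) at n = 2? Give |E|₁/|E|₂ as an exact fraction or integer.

1/9

|E| ∝ Z^2 · n^-2
|E|₁/|E|₂ = (1/3)^2 · (2/2)^-2 = 1/9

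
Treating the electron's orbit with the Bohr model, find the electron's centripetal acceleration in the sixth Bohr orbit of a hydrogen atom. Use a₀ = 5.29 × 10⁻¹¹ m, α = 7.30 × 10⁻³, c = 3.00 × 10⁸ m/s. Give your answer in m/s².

7.00 × 10¹⁹ m/s²

r = n²a₀/Z = 1.90 × 10⁻⁹ m, v = Zαc/n = 3.65 × 10⁵ m/s
a = v²/r = (3.65 × 10⁵)² / 1.90 × 10⁻⁹ = 7.00 × 10¹⁹ m/s²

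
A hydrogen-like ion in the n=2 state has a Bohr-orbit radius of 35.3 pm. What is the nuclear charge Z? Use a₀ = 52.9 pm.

r_n = n²a₀/Z ⇒ Z = n²a₀/r = 2² × 52.9 / 35.3 ≈ 5.99
Z = 6

6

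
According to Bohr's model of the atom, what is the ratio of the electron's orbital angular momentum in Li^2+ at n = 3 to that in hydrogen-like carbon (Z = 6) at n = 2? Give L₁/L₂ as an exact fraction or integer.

L = nℏ is independent of Z.
L₁/L₂ = n₁/n₂ = 3/2 = 3/2

3/2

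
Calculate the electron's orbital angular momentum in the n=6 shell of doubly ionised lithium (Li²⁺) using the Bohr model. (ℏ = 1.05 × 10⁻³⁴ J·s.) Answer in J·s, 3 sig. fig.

6.30 × 10⁻³⁴ J·s

L_n = nℏ = 6 × 1.05 × 10⁻³⁴ = 6.30 × 10⁻³⁴ J·s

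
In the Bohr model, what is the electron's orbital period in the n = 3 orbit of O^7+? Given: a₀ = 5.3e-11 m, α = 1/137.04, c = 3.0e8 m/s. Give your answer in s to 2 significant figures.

6.4e-17 s

r = n²a₀/Z = 3²·5.3e-11/8 = 6.0e-11 m
v = Zαc/n = 8·0.0073·3.0e8/3 = 5.8e6 m/s
T = 2πr/v = 6.4e-17 s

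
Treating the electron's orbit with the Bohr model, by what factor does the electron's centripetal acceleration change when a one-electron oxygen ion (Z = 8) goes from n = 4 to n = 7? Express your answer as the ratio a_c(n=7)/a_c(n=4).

256/2401

a_c ∝ Z^3 · n^-4; with Z fixed, a_c ∝ n^-4.
a_c(n=7)/a_c(n=4) = (7/4)^-4 = 256/2401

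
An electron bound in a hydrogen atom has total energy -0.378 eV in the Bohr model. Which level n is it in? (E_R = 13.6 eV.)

6

E_n = −E_R Z²/n² ⇒ n² = E_R Z²/(−E_n) = 13.6 × 1² / 0.378 ≈ 35.98
n = 6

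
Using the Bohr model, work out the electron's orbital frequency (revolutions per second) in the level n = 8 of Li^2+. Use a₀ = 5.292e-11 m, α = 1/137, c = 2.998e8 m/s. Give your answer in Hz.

1.157e14 Hz

r = n²a₀/Z = 1.129e-9 m, v = Zαc/n = 8.206e5 m/s
f = v/(2πr) = 1.157e14 Hz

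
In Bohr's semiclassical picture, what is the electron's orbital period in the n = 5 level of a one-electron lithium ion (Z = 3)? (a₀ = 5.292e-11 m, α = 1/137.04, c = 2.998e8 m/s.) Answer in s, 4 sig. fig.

r = n²a₀/Z = 5²·5.292e-11/3 = 4.410e-10 m
v = Zαc/n = 3·0.007297·2.998e8/5 = 1.313e6 m/s
T = 2πr/v = 2.111e-15 s

2.111e-15 s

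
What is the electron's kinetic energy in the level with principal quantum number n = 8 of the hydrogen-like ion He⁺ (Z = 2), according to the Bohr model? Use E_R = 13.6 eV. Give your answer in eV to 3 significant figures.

For a Coulomb orbit the virial theorem gives K = −E_n.
E_n = −E_R·Z²/n², so K = E_R·Z²/n² = 13.6 × 2²/8² = 0.850 eV

0.850 eV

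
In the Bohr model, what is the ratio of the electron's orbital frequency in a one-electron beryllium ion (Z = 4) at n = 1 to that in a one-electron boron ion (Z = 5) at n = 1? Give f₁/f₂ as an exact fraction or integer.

f ∝ Z^2 · n^-3
f₁/f₂ = (4/5)^2 · (1/1)^-3 = 16/25

16/25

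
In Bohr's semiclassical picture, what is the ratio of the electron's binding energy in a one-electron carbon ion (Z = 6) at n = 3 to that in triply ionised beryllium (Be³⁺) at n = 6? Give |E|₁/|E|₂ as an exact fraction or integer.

|E| ∝ Z^2 · n^-2
|E|₁/|E|₂ = (6/4)^2 · (3/6)^-2 = 9

9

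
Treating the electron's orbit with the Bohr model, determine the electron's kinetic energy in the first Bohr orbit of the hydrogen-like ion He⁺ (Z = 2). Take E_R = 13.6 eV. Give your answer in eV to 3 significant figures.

For a Coulomb orbit the virial theorem gives K = −E_n.
E_n = −E_R·Z²/n², so K = E_R·Z²/n² = 13.6 × 2²/1² = 54.4 eV

54.4 eV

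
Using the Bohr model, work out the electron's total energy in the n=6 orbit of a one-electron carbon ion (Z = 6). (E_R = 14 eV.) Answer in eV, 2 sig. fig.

E_n = −E_R·Z²/n² = −14 × 6²/6² = -14 eV

-14 eV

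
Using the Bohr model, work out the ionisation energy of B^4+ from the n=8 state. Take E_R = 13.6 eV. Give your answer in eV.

5.31 eV

E_n = −E_R·Z²/n² = −13.6 × 5²/8² eV = -5.31 eV
Ionisation energy = −E_n = 5.31 eV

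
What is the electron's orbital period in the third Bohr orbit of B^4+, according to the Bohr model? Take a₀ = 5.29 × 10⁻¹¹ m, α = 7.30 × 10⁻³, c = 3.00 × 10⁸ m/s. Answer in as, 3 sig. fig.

164 as

r = n²a₀/Z = 3²·5.29 × 10⁻¹¹/5 = 9.52 × 10⁻¹¹ m
v = Zαc/n = 5·0.00730·3.00 × 10⁸/3 = 3.65 × 10⁶ m/s
T = 2πr/v = 1.64 × 10⁻¹⁶ s = 164 as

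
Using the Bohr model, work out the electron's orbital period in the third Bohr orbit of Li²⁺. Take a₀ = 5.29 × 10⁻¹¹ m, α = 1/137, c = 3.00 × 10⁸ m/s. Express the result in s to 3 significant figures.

r = n²a₀/Z = 3²·5.29 × 10⁻¹¹/3 = 1.59 × 10⁻¹⁰ m
v = Zαc/n = 3·0.00730·3.00 × 10⁸/3 = 2.19 × 10⁶ m/s
T = 2πr/v = 4.55 × 10⁻¹⁶ s

4.55 × 10⁻¹⁶ s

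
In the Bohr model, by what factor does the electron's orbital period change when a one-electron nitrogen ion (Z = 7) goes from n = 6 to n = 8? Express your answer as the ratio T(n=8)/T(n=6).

T ∝ Z^-2 · n^3; with Z fixed, T ∝ n^3.
T(n=8)/T(n=6) = (8/6)^3 = 64/27

64/27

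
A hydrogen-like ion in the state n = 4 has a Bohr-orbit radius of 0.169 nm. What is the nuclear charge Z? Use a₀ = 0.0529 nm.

r_n = n²a₀/Z ⇒ Z = n²a₀/r = 4² × 0.0529 / 0.169 ≈ 5.01
Z = 5

5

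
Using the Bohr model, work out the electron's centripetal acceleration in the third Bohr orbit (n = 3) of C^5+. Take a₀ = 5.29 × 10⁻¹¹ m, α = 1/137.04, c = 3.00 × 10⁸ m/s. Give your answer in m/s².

r = n²a₀/Z = 7.94 × 10⁻¹¹ m, v = Zαc/n = 4.38 × 10⁶ m/s
a = v²/r = (4.38 × 10⁶)² / 7.94 × 10⁻¹¹ = 2.42 × 10²³ m/s²

2.42 × 10²³ m/s²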